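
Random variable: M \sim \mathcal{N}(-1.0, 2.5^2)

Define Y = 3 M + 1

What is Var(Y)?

For Y = aM + b: Var(Y) = a² * Var(M)
Var(M) = 2.5^2 = 6.25
Var(Y) = 3² * 6.25 = 9 * 6.25 = 56.25

56.25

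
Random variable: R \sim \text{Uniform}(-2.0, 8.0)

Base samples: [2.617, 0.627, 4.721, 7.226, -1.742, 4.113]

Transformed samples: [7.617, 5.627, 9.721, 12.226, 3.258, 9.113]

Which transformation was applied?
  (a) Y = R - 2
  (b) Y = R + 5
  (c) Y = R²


Checking option (b) Y = R + 5:
  R = 2.617 -> Y = 7.617 ✓
  R = 0.627 -> Y = 5.627 ✓
  R = 4.721 -> Y = 9.721 ✓
All samples match this transformation.

(b) R + 5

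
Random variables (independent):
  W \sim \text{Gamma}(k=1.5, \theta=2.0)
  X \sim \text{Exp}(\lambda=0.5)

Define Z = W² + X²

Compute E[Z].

E[Z] = E[W²] + E[X²]
E[W²] = Var(W) + E[W]² = 6 + 9 = 15
E[X²] = Var(X) + E[X]² = 4 + 4 = 8
E[Z] = 15 + 8 = 23

23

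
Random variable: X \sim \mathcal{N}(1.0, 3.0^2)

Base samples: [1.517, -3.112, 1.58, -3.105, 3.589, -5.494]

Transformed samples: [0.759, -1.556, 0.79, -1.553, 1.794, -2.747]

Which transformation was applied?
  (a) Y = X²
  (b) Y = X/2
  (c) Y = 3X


Checking option (b) Y = X/2:
  X = 1.517 -> Y = 0.759 ✓
  X = -3.112 -> Y = -1.556 ✓
  X = 1.58 -> Y = 0.79 ✓
All samples match this transformation.

(b) X/2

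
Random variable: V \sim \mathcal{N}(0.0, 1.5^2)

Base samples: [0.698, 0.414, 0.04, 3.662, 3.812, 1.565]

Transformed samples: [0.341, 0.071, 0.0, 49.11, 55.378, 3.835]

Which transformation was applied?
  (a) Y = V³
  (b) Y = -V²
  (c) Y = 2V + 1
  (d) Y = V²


Checking option (a) Y = V³:
  V = 0.698 -> Y = 0.341 ✓
  V = 0.414 -> Y = 0.071 ✓
  V = 0.04 -> Y = 0.0 ✓
All samples match this transformation.

(a) V³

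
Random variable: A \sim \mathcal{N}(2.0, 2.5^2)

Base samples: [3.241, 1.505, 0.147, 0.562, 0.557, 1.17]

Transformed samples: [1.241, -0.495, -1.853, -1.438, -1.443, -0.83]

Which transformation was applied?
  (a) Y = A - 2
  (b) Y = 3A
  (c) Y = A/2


Checking option (a) Y = A - 2:
  A = 3.241 -> Y = 1.241 ✓
  A = 1.505 -> Y = -0.495 ✓
  A = 0.147 -> Y = -1.853 ✓
All samples match this transformation.

(a) A - 2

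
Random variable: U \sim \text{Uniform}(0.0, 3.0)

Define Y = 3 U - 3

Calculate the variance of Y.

For Y = aU + b: Var(Y) = a² * Var(U)
Var(U) = (3 - 0)^2/12 = 0.75
Var(Y) = 3² * 0.75 = 9 * 0.75 = 6.75

6.75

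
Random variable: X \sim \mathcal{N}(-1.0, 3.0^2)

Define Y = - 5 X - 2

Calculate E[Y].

For Y = -5X - 2:
E[Y] = -5 * E[X] - 2
E[X] = -1.0 = -1
E[Y] = -5 * (-1) - 2 = 3

3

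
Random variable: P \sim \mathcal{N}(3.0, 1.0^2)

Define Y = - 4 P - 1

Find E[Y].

For Y = -4P - 1:
E[Y] = -4 * E[P] - 1
E[P] = 3.0 = 3
E[Y] = -4 * 3 - 1 = -13

-13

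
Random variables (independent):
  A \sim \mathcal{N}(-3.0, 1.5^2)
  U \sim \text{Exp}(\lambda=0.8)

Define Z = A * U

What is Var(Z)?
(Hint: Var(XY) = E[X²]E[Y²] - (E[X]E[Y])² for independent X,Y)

Var(XY) = E[X²]E[Y²] - (E[X]E[Y])²
E[A] = -3, Var(A) = 2.25
E[U] = 1.25, Var(U) = 1.5625
E[A²] = 2.25 + (-3)² = 11.25
E[U²] = 1.5625 + 1.25² = 3.125
Var(Z) = 11.25*3.125 - (-3*1.25)²
= 35.15625 - 14.0625 = 21.09375

21.09375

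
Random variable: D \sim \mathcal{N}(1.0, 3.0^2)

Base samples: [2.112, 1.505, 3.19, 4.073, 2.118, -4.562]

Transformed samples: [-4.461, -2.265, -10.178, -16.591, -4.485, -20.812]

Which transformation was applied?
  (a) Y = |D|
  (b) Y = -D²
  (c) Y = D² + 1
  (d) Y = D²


Checking option (b) Y = -D²:
  D = 2.112 -> Y = -4.461 ✓
  D = 1.505 -> Y = -2.265 ✓
  D = 3.19 -> Y = -10.178 ✓
All samples match this transformation.

(b) -D²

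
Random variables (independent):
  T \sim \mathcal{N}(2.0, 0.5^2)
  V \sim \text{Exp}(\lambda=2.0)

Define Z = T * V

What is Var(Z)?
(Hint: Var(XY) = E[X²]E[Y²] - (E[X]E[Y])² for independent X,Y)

Var(XY) = E[X²]E[Y²] - (E[X]E[Y])²
E[T] = 2, Var(T) = 0.25
E[V] = 0.5, Var(V) = 0.25
E[T²] = 0.25 + 2² = 4.25
E[V²] = 0.25 + 0.5² = 0.5
Var(Z) = 4.25*0.5 - (2*0.5)²
= 2.125 - 1 = 1.125

1.125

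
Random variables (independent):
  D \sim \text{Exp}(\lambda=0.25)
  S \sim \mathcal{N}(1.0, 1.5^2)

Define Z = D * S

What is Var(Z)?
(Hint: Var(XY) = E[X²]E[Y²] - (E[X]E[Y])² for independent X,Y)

Var(XY) = E[X²]E[Y²] - (E[X]E[Y])²
E[D] = 4, Var(D) = 16
E[S] = 1, Var(S) = 2.25
E[D²] = 16 + 4² = 32
E[S²] = 2.25 + 1² = 3.25
Var(Z) = 32*3.25 - (4*1)²
= 104 - 16 = 88

88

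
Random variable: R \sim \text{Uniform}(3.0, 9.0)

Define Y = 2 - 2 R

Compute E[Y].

For Y = -2R + 2:
E[Y] = -2 * E[R] + 2
E[R] = (3 + 9)/2 = 6
E[Y] = -2 * 6 + 2 = -10

-10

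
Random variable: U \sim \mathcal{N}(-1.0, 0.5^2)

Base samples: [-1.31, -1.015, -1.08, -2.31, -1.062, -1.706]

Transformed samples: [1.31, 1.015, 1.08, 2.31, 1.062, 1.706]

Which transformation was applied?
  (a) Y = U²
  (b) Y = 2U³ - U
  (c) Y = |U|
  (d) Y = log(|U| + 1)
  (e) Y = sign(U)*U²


Checking option (c) Y = |U|:
  U = -1.31 -> Y = 1.31 ✓
  U = -1.015 -> Y = 1.015 ✓
  U = -1.08 -> Y = 1.08 ✓
All samples match this transformation.

(c) |U|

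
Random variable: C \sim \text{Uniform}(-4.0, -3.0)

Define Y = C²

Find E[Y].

E[C²] = Var(C) + (E[C])² = 0.083333333 + 12.25 = 12.333333

12.333333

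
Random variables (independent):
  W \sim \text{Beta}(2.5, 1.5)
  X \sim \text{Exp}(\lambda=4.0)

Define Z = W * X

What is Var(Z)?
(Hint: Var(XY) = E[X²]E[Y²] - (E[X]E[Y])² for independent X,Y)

Var(XY) = E[X²]E[Y²] - (E[X]E[Y])²
E[W] = 0.625, Var(W) = 0.046875
E[X] = 0.25, Var(X) = 0.0625
E[W²] = 0.046875 + 0.625² = 0.4375
E[X²] = 0.0625 + 0.25² = 0.125
Var(Z) = 0.4375*0.125 - (0.625*0.25)²
= 0.0546875 - 0.024414062 = 0.030273438

0.030273438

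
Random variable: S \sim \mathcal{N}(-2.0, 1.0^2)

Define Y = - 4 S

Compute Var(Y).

For Y = aS + b: Var(Y) = a² * Var(S)
Var(S) = 1.0^2 = 1
Var(Y) = (-4)² * 1 = 16 * 1 = 16

16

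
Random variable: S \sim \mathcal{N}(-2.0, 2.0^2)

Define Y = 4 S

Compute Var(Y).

For Y = aS + b: Var(Y) = a² * Var(S)
Var(S) = 2.0^2 = 4
Var(Y) = 4² * 4 = 16 * 4 = 64

64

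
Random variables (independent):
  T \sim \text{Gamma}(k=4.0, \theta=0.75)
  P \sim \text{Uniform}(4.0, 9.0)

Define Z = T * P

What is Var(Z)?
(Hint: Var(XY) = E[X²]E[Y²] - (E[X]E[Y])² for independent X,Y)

Var(XY) = E[X²]E[Y²] - (E[X]E[Y])²
E[T] = 3, Var(T) = 2.25
E[P] = 6.5, Var(P) = 2.0833333
E[T²] = 2.25 + 3² = 11.25
E[P²] = 2.0833333 + 6.5² = 44.333333
Var(Z) = 11.25*44.333333 - (3*6.5)²
= 498.75 - 380.25 = 118.5

118.5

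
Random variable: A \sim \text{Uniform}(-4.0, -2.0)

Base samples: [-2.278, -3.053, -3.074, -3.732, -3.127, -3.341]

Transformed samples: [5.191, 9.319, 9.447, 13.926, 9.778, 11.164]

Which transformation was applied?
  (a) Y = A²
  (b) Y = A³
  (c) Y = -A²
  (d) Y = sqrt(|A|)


Checking option (a) Y = A²:
  A = -2.278 -> Y = 5.191 ✓
  A = -3.053 -> Y = 9.319 ✓
  A = -3.074 -> Y = 9.447 ✓
All samples match this transformation.

(a) A²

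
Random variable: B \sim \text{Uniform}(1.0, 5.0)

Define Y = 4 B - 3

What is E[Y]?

For Y = 4B - 3:
E[Y] = 4 * E[B] - 3
E[B] = (1 + 5)/2 = 3
E[Y] = 4 * 3 - 3 = 9

9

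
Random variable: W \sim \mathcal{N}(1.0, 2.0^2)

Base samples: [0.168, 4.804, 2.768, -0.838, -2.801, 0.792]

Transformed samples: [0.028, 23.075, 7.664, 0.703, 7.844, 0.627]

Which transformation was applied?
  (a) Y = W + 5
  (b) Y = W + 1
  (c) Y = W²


Checking option (c) Y = W²:
  W = 0.168 -> Y = 0.028 ✓
  W = 4.804 -> Y = 23.075 ✓
  W = 2.768 -> Y = 7.664 ✓
All samples match this transformation.

(c) W²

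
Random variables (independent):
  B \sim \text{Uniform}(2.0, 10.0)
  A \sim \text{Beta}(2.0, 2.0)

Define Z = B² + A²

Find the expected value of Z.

E[Z] = E[B²] + E[A²]
E[B²] = Var(B) + E[B]² = 5.3333333 + 36 = 41.333333
E[A²] = Var(A) + E[A]² = 0.05 + 0.25 = 0.3
E[Z] = 41.333333 + 0.3 = 41.633333

41.633333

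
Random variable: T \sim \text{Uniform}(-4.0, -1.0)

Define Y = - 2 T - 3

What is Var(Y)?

For Y = aT + b: Var(Y) = a² * Var(T)
Var(T) = (-1 + 4)^2/12 = 0.75
Var(Y) = (-2)² * 0.75 = 4 * 0.75 = 3

3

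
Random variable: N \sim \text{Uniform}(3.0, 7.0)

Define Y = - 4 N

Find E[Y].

For Y = -4N:
E[Y] = -4 * E[N]
E[N] = (3 + 7)/2 = 5
E[Y] = -4 * 5 = -20

-20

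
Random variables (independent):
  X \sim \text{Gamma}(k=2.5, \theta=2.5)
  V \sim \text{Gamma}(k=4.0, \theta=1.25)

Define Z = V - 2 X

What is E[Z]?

E[Z] = -2*E[X] + 1*E[V]
E[X] = 6.25
E[V] = 5
E[Z] = -2*6.25 + 1*5 = -7.5

-7.5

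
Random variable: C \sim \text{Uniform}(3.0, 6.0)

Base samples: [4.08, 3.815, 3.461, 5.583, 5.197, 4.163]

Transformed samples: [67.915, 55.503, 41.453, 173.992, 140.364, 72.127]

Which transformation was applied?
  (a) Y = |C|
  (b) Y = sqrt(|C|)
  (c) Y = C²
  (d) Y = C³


Checking option (d) Y = C³:
  C = 4.08 -> Y = 67.915 ✓
  C = 3.815 -> Y = 55.503 ✓
  C = 3.461 -> Y = 41.453 ✓
All samples match this transformation.

(d) C³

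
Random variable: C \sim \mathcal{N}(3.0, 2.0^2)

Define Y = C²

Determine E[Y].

E[C²] = Var(C) + (E[C])² = 4 + 9 = 13

13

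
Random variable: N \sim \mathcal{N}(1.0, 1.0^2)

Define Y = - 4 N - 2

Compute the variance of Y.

For Y = aN + b: Var(Y) = a² * Var(N)
Var(N) = 1.0^2 = 1
Var(Y) = (-4)² * 1 = 16 * 1 = 16

16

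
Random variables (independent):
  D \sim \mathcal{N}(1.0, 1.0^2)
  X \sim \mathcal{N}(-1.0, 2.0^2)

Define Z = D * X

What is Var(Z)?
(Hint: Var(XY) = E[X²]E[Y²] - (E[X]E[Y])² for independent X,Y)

Var(XY) = E[X²]E[Y²] - (E[X]E[Y])²
E[D] = 1, Var(D) = 1
E[X] = -1, Var(X) = 4
E[D²] = 1 + 1² = 2
E[X²] = 4 + (-1)² = 5
Var(Z) = 2*5 - (1*(-1))²
= 10 - 1 = 9

9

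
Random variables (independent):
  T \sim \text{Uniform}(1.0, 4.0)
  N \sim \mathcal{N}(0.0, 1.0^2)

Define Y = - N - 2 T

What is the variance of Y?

For independent RVs: Var(aX + bY) = a²Var(X) + b²Var(Y)
Var(T) = 0.75
Var(N) = 1
Var(Y) = (-2)²*0.75 + (-1)²*1
= 4*0.75 + 1*1 = 4

4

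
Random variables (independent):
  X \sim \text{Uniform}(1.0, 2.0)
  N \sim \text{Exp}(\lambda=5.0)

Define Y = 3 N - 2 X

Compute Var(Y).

For independent RVs: Var(aX + bY) = a²Var(X) + b²Var(Y)
Var(X) = 0.083333333
Var(N) = 0.04
Var(Y) = (-2)²*0.083333333 + 3²*0.04
= 4*0.083333333 + 9*0.04 = 0.69333333

0.69333333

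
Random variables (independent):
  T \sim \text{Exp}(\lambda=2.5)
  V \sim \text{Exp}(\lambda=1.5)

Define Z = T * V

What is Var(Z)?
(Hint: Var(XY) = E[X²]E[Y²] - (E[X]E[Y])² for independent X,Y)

Var(XY) = E[X²]E[Y²] - (E[X]E[Y])²
E[T] = 0.4, Var(T) = 0.16
E[V] = 0.66666667, Var(V) = 0.44444444
E[T²] = 0.16 + 0.4² = 0.32
E[V²] = 0.44444444 + 0.66666667² = 0.88888889
Var(Z) = 0.32*0.88888889 - (0.4*0.66666667)²
= 0.28444444 - 0.071111111 = 0.21333333

0.21333333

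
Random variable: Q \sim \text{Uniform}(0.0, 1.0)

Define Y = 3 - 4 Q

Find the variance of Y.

For Y = aQ + b: Var(Y) = a² * Var(Q)
Var(Q) = (1 - 0)^2/12 = 0.083333333
Var(Y) = (-4)² * 0.083333333 = 16 * 0.083333333 = 1.3333333

1.3333333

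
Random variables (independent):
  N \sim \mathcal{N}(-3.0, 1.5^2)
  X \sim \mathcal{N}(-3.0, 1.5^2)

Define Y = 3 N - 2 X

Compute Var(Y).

For independent RVs: Var(aX + bY) = a²Var(X) + b²Var(Y)
Var(N) = 2.25
Var(X) = 2.25
Var(Y) = 3²*2.25 + (-2)²*2.25
= 9*2.25 + 4*2.25 = 29.25

29.25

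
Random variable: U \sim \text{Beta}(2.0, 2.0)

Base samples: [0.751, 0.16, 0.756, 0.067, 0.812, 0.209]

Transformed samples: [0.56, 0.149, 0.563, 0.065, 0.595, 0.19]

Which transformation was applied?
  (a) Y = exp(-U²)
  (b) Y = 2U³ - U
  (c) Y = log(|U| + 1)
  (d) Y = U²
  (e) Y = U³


Checking option (c) Y = log(|U| + 1):
  U = 0.751 -> Y = 0.56 ✓
  U = 0.16 -> Y = 0.149 ✓
  U = 0.756 -> Y = 0.563 ✓
All samples match this transformation.

(c) log(|U| + 1)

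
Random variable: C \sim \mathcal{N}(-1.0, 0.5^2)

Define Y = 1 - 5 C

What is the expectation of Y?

For Y = -5C + 1:
E[Y] = -5 * E[C] + 1
E[C] = -1.0 = -1
E[Y] = -5 * (-1) + 1 = 6

6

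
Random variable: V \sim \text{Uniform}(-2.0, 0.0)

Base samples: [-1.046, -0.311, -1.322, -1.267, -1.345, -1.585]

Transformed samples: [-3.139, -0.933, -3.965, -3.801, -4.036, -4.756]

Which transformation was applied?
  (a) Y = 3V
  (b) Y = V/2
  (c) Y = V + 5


Checking option (a) Y = 3V:
  V = -1.046 -> Y = -3.139 ✓
  V = -0.311 -> Y = -0.933 ✓
  V = -1.322 -> Y = -3.965 ✓
All samples match this transformation.

(a) 3V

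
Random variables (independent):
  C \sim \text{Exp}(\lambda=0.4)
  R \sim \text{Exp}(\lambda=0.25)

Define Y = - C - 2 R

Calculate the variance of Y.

For independent RVs: Var(aX + bY) = a²Var(X) + b²Var(Y)
Var(C) = 6.25
Var(R) = 16
Var(Y) = (-1)²*6.25 + (-2)²*16
= 1*6.25 + 4*16 = 70.25

70.25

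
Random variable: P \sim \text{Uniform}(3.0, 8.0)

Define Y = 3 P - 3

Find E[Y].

For Y = 3P - 3:
E[Y] = 3 * E[P] - 3
E[P] = (3 + 8)/2 = 5.5
E[Y] = 3 * 5.5 - 3 = 13.5

13.5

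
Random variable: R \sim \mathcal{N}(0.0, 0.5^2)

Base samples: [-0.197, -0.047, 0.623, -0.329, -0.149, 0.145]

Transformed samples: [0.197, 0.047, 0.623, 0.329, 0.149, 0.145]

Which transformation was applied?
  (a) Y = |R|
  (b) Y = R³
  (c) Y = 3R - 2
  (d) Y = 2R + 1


Checking option (a) Y = |R|:
  R = -0.197 -> Y = 0.197 ✓
  R = -0.047 -> Y = 0.047 ✓
  R = 0.623 -> Y = 0.623 ✓
All samples match this transformation.

(a) |R|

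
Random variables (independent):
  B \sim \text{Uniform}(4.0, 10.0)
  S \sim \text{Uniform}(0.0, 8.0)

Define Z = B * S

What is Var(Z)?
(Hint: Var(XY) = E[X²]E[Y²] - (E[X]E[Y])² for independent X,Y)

Var(XY) = E[X²]E[Y²] - (E[X]E[Y])²
E[B] = 7, Var(B) = 3
E[S] = 4, Var(S) = 5.3333333
E[B²] = 3 + 7² = 52
E[S²] = 5.3333333 + 4² = 21.333333
Var(Z) = 52*21.333333 - (7*4)²
= 1109.3333 - 784 = 325.33333

325.33333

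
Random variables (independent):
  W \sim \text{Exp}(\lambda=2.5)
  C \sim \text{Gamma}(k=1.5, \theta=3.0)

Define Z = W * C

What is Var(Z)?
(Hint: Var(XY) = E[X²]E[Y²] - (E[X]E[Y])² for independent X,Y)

Var(XY) = E[X²]E[Y²] - (E[X]E[Y])²
E[W] = 0.4, Var(W) = 0.16
E[C] = 4.5, Var(C) = 13.5
E[W²] = 0.16 + 0.4² = 0.32
E[C²] = 13.5 + 4.5² = 33.75
Var(Z) = 0.32*33.75 - (0.4*4.5)²
= 10.8 - 3.24 = 7.56

7.56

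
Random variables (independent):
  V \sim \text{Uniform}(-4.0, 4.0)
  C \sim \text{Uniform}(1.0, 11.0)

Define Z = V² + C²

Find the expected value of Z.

E[Z] = E[V²] + E[C²]
E[V²] = Var(V) + E[V]² = 5.3333333 + 0 = 5.3333333
E[C²] = Var(C) + E[C]² = 8.3333333 + 36 = 44.333333
E[Z] = 5.3333333 + 44.333333 = 49.666667

49.666667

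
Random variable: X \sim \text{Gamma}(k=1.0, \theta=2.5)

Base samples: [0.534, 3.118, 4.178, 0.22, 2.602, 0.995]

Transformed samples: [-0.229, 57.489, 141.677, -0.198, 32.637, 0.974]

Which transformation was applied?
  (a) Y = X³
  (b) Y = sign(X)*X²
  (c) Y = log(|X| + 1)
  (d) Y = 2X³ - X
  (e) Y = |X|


Checking option (d) Y = 2X³ - X:
  X = 0.534 -> Y = -0.229 ✓
  X = 3.118 -> Y = 57.489 ✓
  X = 4.178 -> Y = 141.677 ✓
All samples match this transformation.

(d) 2X³ - X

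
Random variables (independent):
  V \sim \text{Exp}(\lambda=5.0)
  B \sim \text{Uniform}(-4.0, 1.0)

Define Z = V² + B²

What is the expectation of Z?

E[Z] = E[V²] + E[B²]
E[V²] = Var(V) + E[V]² = 0.04 + 0.04 = 0.08
E[B²] = Var(B) + E[B]² = 2.0833333 + 2.25 = 4.3333333
E[Z] = 0.08 + 4.3333333 = 4.4133333

4.4133333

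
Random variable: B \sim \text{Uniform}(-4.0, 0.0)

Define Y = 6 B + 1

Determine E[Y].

For Y = 6B + 1:
E[Y] = 6 * E[B] + 1
E[B] = (-4 + 0)/2 = -2
E[Y] = 6 * (-2) + 1 = -11

-11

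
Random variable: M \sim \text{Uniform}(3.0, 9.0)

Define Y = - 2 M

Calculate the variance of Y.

For Y = aM + b: Var(Y) = a² * Var(M)
Var(M) = (9 - 3)^2/12 = 3
Var(Y) = (-2)² * 3 = 4 * 3 = 12

12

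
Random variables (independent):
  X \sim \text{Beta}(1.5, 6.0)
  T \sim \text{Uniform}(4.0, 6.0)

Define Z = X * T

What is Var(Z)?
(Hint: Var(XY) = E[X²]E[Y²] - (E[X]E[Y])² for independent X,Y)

Var(XY) = E[X²]E[Y²] - (E[X]E[Y])²
E[X] = 0.2, Var(X) = 0.018823529
E[T] = 5, Var(T) = 0.33333333
E[X²] = 0.018823529 + 0.2² = 0.058823529
E[T²] = 0.33333333 + 5² = 25.333333
Var(Z) = 0.058823529*25.333333 - (0.2*5)²
= 1.4901961 - 1 = 0.49019608

0.49019608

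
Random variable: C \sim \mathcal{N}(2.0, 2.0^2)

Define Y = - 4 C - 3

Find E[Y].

For Y = -4C - 3:
E[Y] = -4 * E[C] - 3
E[C] = 2.0 = 2
E[Y] = -4 * 2 - 3 = -11

-11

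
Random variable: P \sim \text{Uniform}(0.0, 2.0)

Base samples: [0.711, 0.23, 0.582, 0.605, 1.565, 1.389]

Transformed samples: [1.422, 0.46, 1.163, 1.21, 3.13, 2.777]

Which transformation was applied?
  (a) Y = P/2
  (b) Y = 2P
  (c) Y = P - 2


Checking option (b) Y = 2P:
  P = 0.711 -> Y = 1.422 ✓
  P = 0.23 -> Y = 0.46 ✓
  P = 0.582 -> Y = 1.163 ✓
All samples match this transformation.

(b) 2P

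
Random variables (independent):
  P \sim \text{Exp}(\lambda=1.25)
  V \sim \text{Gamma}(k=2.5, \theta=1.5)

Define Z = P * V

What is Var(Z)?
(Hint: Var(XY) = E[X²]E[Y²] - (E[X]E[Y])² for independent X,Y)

Var(XY) = E[X²]E[Y²] - (E[X]E[Y])²
E[P] = 0.8, Var(P) = 0.64
E[V] = 3.75, Var(V) = 5.625
E[P²] = 0.64 + 0.8² = 1.28
E[V²] = 5.625 + 3.75² = 19.6875
Var(Z) = 1.28*19.6875 - (0.8*3.75)²
= 25.2 - 9 = 16.2

16.2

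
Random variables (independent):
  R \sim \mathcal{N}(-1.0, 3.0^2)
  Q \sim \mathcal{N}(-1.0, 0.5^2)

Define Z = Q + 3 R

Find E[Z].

E[Z] = 3*E[R] + 1*E[Q]
E[R] = -1
E[Q] = -1
E[Z] = 3*(-1) + 1*(-1) = -4

-4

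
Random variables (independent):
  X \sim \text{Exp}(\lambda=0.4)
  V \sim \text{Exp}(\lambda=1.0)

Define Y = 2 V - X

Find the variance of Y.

For independent RVs: Var(aX + bY) = a²Var(X) + b²Var(Y)
Var(X) = 6.25
Var(V) = 1
Var(Y) = (-1)²*6.25 + 2²*1
= 1*6.25 + 4*1 = 10.25

10.25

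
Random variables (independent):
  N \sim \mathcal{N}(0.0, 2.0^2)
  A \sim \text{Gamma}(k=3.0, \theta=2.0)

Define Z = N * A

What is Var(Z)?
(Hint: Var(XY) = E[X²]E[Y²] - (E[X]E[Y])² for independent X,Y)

Var(XY) = E[X²]E[Y²] - (E[X]E[Y])²
E[N] = 0, Var(N) = 4
E[A] = 6, Var(A) = 12
E[N²] = 4 + 0² = 4
E[A²] = 12 + 6² = 48
Var(Z) = 4*48 - (0*6)²
= 192 - 0 = 192

192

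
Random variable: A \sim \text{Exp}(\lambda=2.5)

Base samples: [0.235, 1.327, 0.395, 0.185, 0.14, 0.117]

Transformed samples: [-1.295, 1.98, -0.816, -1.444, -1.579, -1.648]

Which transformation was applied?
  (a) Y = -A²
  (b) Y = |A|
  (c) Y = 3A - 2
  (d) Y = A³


Checking option (c) Y = 3A - 2:
  A = 0.235 -> Y = -1.295 ✓
  A = 1.327 -> Y = 1.98 ✓
  A = 0.395 -> Y = -0.816 ✓
All samples match this transformation.

(c) 3A - 2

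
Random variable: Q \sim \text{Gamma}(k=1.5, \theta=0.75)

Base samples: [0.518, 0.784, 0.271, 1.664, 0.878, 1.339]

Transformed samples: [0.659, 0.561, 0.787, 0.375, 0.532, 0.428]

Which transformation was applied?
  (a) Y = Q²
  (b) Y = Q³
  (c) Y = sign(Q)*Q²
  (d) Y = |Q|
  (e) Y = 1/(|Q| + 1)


Checking option (e) Y = 1/(|Q| + 1):
  Q = 0.518 -> Y = 0.659 ✓
  Q = 0.784 -> Y = 0.561 ✓
  Q = 0.271 -> Y = 0.787 ✓
All samples match this transformation.

(e) 1/(|Q| + 1)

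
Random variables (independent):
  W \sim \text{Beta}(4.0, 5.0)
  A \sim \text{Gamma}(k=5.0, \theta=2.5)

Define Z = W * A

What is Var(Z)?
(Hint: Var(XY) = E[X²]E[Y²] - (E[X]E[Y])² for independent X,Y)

Var(XY) = E[X²]E[Y²] - (E[X]E[Y])²
E[W] = 0.44444444, Var(W) = 0.024691358
E[A] = 12.5, Var(A) = 31.25
E[W²] = 0.024691358 + 0.44444444² = 0.22222222
E[A²] = 31.25 + 12.5² = 187.5
Var(Z) = 0.22222222*187.5 - (0.44444444*12.5)²
= 41.666667 - 30.864198 = 10.802469

10.802469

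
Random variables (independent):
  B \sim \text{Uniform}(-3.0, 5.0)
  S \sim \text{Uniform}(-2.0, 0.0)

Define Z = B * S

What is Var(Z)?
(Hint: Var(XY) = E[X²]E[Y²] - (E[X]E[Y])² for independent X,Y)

Var(XY) = E[X²]E[Y²] - (E[X]E[Y])²
E[B] = 1, Var(B) = 5.3333333
E[S] = -1, Var(S) = 0.33333333
E[B²] = 5.3333333 + 1² = 6.3333333
E[S²] = 0.33333333 + (-1)² = 1.3333333
Var(Z) = 6.3333333*1.3333333 - (1*(-1))²
= 8.4444444 - 1 = 7.4444444

7.4444444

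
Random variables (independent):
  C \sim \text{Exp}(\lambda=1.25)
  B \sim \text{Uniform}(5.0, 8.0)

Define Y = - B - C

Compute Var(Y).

For independent RVs: Var(aX + bY) = a²Var(X) + b²Var(Y)
Var(C) = 0.64
Var(B) = 0.75
Var(Y) = (-1)²*0.64 + (-1)²*0.75
= 1*0.64 + 1*0.75 = 1.39

1.39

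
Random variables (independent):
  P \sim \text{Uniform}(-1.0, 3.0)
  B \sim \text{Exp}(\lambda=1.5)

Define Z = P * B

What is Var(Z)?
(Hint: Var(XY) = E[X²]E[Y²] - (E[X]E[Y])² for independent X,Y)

Var(XY) = E[X²]E[Y²] - (E[X]E[Y])²
E[P] = 1, Var(P) = 1.3333333
E[B] = 0.66666667, Var(B) = 0.44444444
E[P²] = 1.3333333 + 1² = 2.3333333
E[B²] = 0.44444444 + 0.66666667² = 0.88888889
Var(Z) = 2.3333333*0.88888889 - (1*0.66666667)²
= 2.0740741 - 0.44444444 = 1.6296296

1.6296296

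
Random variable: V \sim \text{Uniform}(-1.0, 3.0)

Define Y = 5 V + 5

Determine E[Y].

For Y = 5V + 5:
E[Y] = 5 * E[V] + 5
E[V] = (-1 + 3)/2 = 1
E[Y] = 5 * 1 + 5 = 10

10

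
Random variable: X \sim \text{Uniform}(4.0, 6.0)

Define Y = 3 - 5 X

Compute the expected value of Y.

For Y = -5X + 3:
E[Y] = -5 * E[X] + 3
E[X] = (4 + 6)/2 = 5
E[Y] = -5 * 5 + 3 = -22

-22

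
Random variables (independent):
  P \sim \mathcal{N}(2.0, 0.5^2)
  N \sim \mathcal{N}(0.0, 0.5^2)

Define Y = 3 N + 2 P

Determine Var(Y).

For independent RVs: Var(aX + bY) = a²Var(X) + b²Var(Y)
Var(P) = 0.25
Var(N) = 0.25
Var(Y) = 2²*0.25 + 3²*0.25
= 4*0.25 + 9*0.25 = 3.25

3.25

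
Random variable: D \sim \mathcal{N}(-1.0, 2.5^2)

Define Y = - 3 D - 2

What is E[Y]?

For Y = -3D - 2:
E[Y] = -3 * E[D] - 2
E[D] = -1.0 = -1
E[Y] = -3 * (-1) - 2 = 1

1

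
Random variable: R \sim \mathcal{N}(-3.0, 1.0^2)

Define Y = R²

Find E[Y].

Using E[X²] = Var(X) + (E[X])²:
E[R] = -3
Var(R) = 1.0^2 = 1
E[R²] = 1 + (-3)² = 1 + 9 = 10

10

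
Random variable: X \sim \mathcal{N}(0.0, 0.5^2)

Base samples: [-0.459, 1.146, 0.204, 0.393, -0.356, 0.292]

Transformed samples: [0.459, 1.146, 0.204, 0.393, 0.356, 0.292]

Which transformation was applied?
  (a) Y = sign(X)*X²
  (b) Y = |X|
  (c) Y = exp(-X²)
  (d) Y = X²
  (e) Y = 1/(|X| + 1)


Checking option (b) Y = |X|:
  X = -0.459 -> Y = 0.459 ✓
  X = 1.146 -> Y = 1.146 ✓
  X = 0.204 -> Y = 0.204 ✓
All samples match this transformation.

(b) |X|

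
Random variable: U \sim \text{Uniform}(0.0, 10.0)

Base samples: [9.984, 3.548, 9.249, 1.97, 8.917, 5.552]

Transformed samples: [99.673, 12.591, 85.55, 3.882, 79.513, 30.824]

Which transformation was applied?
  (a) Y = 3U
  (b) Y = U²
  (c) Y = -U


Checking option (b) Y = U²:
  U = 9.984 -> Y = 99.673 ✓
  U = 3.548 -> Y = 12.591 ✓
  U = 9.249 -> Y = 85.55 ✓
All samples match this transformation.

(b) U²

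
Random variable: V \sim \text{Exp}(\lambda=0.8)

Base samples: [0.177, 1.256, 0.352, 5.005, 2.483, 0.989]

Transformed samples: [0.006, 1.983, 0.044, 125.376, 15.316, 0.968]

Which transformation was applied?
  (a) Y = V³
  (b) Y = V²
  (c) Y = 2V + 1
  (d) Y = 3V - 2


Checking option (a) Y = V³:
  V = 0.177 -> Y = 0.006 ✓
  V = 1.256 -> Y = 1.983 ✓
  V = 0.352 -> Y = 0.044 ✓
All samples match this transformation.

(a) V³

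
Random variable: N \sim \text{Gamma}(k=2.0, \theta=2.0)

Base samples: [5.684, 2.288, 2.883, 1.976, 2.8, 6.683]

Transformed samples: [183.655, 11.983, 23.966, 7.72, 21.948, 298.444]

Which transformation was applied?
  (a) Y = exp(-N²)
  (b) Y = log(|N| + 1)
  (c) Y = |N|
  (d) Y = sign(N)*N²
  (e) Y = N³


Checking option (e) Y = N³:
  N = 5.684 -> Y = 183.655 ✓
  N = 2.288 -> Y = 11.983 ✓
  N = 2.883 -> Y = 23.966 ✓
All samples match this transformation.

(e) N³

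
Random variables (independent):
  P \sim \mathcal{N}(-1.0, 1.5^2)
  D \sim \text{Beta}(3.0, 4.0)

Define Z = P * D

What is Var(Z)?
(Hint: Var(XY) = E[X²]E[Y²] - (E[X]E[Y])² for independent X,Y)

Var(XY) = E[X²]E[Y²] - (E[X]E[Y])²
E[P] = -1, Var(P) = 2.25
E[D] = 0.42857143, Var(D) = 0.030612245
E[P²] = 2.25 + (-1)² = 3.25
E[D²] = 0.030612245 + 0.42857143² = 0.21428571
Var(Z) = 3.25*0.21428571 - (-1*0.42857143)²
= 0.69642857 - 0.18367347 = 0.5127551

0.5127551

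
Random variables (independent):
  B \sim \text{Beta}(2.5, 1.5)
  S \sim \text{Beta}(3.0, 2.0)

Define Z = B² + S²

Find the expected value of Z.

E[Z] = E[B²] + E[S²]
E[B²] = Var(B) + E[B]² = 0.046875 + 0.390625 = 0.4375
E[S²] = Var(S) + E[S]² = 0.04 + 0.36 = 0.4
E[Z] = 0.4375 + 0.4 = 0.8375

0.8375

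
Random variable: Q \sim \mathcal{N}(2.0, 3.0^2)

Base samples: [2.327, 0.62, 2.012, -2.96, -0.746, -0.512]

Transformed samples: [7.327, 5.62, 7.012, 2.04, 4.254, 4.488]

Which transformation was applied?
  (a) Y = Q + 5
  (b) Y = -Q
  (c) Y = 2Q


Checking option (a) Y = Q + 5:
  Q = 2.327 -> Y = 7.327 ✓
  Q = 0.62 -> Y = 5.62 ✓
  Q = 2.012 -> Y = 7.012 ✓
All samples match this transformation.

(a) Q + 5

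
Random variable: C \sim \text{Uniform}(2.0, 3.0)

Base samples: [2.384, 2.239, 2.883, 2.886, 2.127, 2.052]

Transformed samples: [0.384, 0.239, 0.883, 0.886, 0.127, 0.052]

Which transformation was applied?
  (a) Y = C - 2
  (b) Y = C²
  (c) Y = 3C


Checking option (a) Y = C - 2:
  C = 2.384 -> Y = 0.384 ✓
  C = 2.239 -> Y = 0.239 ✓
  C = 2.883 -> Y = 0.883 ✓
All samples match this transformation.

(a) C - 2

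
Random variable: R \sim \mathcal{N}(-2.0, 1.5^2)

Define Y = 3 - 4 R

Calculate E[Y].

For Y = -4R + 3:
E[Y] = -4 * E[R] + 3
E[R] = -2.0 = -2
E[Y] = -4 * (-2) + 3 = 11

11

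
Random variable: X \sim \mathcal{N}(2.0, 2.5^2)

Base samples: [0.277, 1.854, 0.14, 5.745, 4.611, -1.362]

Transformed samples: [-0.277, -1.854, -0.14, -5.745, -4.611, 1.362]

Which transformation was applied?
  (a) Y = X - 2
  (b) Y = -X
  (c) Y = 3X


Checking option (b) Y = -X:
  X = 0.277 -> Y = -0.277 ✓
  X = 1.854 -> Y = -1.854 ✓
  X = 0.14 -> Y = -0.14 ✓
All samples match this transformation.

(b) -X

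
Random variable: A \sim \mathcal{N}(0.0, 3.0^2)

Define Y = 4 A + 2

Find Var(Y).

For Y = aA + b: Var(Y) = a² * Var(A)
Var(A) = 3.0^2 = 9
Var(Y) = 4² * 9 = 16 * 9 = 144

144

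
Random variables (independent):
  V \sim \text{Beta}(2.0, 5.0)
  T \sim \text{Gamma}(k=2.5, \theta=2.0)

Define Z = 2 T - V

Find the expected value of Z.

E[Z] = -1*E[V] + 2*E[T]
E[V] = 0.28571429
E[T] = 5
E[Z] = -1*0.28571429 + 2*5 = 9.7142857

9.7142857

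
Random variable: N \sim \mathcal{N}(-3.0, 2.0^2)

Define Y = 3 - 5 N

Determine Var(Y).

For Y = aN + b: Var(Y) = a² * Var(N)
Var(N) = 2.0^2 = 4
Var(Y) = (-5)² * 4 = 25 * 4 = 100

100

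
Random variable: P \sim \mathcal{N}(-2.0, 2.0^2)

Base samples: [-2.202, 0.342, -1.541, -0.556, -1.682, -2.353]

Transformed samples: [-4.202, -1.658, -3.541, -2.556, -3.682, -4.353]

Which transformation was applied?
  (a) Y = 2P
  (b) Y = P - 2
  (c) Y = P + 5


Checking option (b) Y = P - 2:
  P = -2.202 -> Y = -4.202 ✓
  P = 0.342 -> Y = -1.658 ✓
  P = -1.541 -> Y = -3.541 ✓
All samples match this transformation.

(b) P - 2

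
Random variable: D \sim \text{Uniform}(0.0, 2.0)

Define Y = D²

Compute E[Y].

E[D²] = Var(D) + (E[D])² = 0.33333333 + 1 = 1.3333333

1.3333333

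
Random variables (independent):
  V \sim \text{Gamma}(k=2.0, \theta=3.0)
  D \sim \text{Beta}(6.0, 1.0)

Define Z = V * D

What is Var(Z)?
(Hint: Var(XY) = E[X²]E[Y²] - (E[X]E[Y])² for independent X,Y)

Var(XY) = E[X²]E[Y²] - (E[X]E[Y])²
E[V] = 6, Var(V) = 18
E[D] = 0.85714286, Var(D) = 0.015306122
E[V²] = 18 + 6² = 54
E[D²] = 0.015306122 + 0.85714286² = 0.75
Var(Z) = 54*0.75 - (6*0.85714286)²
= 40.5 - 26.44898 = 14.05102

14.05102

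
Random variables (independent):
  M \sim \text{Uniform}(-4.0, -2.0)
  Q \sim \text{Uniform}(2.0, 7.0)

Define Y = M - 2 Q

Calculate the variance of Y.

For independent RVs: Var(aX + bY) = a²Var(X) + b²Var(Y)
Var(M) = 0.33333333
Var(Q) = 2.0833333
Var(Y) = 1²*0.33333333 + (-2)²*2.0833333
= 1*0.33333333 + 4*2.0833333 = 8.6666667

8.6666667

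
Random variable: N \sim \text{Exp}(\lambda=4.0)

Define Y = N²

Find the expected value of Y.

E[N²] = Var(N) + (E[N])² = 0.0625 + 0.0625 = 0.125

0.125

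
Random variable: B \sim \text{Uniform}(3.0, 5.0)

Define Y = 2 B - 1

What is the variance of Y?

For Y = aB + b: Var(Y) = a² * Var(B)
Var(B) = (5 - 3)^2/12 = 0.33333333
Var(Y) = 2² * 0.33333333 = 4 * 0.33333333 = 1.3333333

1.3333333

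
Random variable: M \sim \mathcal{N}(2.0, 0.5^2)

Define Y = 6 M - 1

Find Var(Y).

For Y = aM + b: Var(Y) = a² * Var(M)
Var(M) = 0.5^2 = 0.25
Var(Y) = 6² * 0.25 = 36 * 0.25 = 9

9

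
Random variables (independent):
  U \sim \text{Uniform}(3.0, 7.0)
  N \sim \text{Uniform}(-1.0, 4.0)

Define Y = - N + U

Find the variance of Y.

For independent RVs: Var(aX + bY) = a²Var(X) + b²Var(Y)
Var(U) = 1.3333333
Var(N) = 2.0833333
Var(Y) = 1²*1.3333333 + (-1)²*2.0833333
= 1*1.3333333 + 1*2.0833333 = 3.4166667

3.4166667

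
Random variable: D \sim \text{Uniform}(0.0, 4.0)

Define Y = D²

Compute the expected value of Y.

E[D²] = Var(D) + (E[D])² = 1.3333333 + 4 = 5.3333333

5.3333333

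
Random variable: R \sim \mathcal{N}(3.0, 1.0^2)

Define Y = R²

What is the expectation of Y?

E[R²] = Var(R) + (E[R])² = 1 + 9 = 10

10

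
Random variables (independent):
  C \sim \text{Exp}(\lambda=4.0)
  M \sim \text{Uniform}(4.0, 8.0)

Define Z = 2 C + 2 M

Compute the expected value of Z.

E[Z] = 2*E[C] + 2*E[M]
E[C] = 0.25
E[M] = 6
E[Z] = 2*0.25 + 2*6 = 12.5

12.5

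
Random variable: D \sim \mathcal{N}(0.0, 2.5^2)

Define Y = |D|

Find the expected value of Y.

For X ~ N(0, 2.5²), E[|X|] = sigma * sqrt(2/pi)
= 2.5 * sqrt(2/pi) = 1.9947114

1.9947114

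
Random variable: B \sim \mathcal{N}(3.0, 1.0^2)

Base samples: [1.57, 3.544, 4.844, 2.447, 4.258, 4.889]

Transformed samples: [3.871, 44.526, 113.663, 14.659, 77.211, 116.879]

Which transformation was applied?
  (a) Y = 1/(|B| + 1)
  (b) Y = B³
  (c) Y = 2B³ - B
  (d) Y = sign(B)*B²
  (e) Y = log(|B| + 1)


Checking option (b) Y = B³:
  B = 1.57 -> Y = 3.871 ✓
  B = 3.544 -> Y = 44.526 ✓
  B = 4.844 -> Y = 113.663 ✓
All samples match this transformation.

(b) B³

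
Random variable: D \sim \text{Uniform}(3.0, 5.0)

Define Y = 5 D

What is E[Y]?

For Y = 5D:
E[Y] = 5 * E[D]
E[D] = (3 + 5)/2 = 4
E[Y] = 5 * 4 = 20

20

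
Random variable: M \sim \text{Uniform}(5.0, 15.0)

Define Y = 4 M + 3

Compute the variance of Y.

For Y = aM + b: Var(Y) = a² * Var(M)
Var(M) = (15 - 5)^2/12 = 8.3333333
Var(Y) = 4² * 8.3333333 = 16 * 8.3333333 = 133.33333

133.33333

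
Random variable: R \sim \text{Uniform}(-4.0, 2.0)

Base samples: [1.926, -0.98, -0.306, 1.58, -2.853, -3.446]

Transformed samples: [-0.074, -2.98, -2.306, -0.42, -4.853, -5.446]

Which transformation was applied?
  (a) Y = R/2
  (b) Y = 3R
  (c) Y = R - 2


Checking option (c) Y = R - 2:
  R = 1.926 -> Y = -0.074 ✓
  R = -0.98 -> Y = -2.98 ✓
  R = -0.306 -> Y = -2.306 ✓
All samples match this transformation.

(c) R - 2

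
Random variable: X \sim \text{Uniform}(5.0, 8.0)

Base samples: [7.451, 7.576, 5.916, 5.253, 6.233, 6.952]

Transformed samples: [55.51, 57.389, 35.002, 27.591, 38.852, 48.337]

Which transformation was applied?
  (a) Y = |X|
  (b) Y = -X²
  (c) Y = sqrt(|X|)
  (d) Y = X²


Checking option (d) Y = X²:
  X = 7.451 -> Y = 55.51 ✓
  X = 7.576 -> Y = 57.389 ✓
  X = 5.916 -> Y = 35.002 ✓
All samples match this transformation.

(d) X²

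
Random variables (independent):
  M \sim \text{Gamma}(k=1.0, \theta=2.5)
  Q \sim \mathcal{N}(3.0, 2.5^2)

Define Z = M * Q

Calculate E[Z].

For independent RVs: E[XY] = E[X]*E[Y]
E[M] = 2.5
E[Q] = 3
E[Z] = 2.5 * 3 = 7.5

7.5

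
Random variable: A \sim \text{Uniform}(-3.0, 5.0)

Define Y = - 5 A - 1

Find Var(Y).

For Y = aA + b: Var(Y) = a² * Var(A)
Var(A) = (5 + 3)^2/12 = 5.3333333
Var(Y) = (-5)² * 5.3333333 = 25 * 5.3333333 = 133.33333

133.33333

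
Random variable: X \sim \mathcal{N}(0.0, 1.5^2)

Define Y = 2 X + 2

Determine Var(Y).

For Y = aX + b: Var(Y) = a² * Var(X)
Var(X) = 1.5^2 = 2.25
Var(Y) = 2² * 2.25 = 4 * 2.25 = 9

9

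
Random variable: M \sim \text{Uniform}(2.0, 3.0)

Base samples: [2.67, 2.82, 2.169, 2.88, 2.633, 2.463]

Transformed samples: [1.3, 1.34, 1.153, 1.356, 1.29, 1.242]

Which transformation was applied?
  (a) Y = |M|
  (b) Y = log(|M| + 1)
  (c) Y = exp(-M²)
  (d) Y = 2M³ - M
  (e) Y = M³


Checking option (b) Y = log(|M| + 1):
  M = 2.67 -> Y = 1.3 ✓
  M = 2.82 -> Y = 1.34 ✓
  M = 2.169 -> Y = 1.153 ✓
All samples match this transformation.

(b) log(|M| + 1)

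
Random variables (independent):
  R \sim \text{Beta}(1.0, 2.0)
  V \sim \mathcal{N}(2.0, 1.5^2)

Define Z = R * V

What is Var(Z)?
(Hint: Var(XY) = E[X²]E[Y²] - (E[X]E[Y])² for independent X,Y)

Var(XY) = E[X²]E[Y²] - (E[X]E[Y])²
E[R] = 0.33333333, Var(R) = 0.055555556
E[V] = 2, Var(V) = 2.25
E[R²] = 0.055555556 + 0.33333333² = 0.16666667
E[V²] = 2.25 + 2² = 6.25
Var(Z) = 0.16666667*6.25 - (0.33333333*2)²
= 1.0416667 - 0.44444444 = 0.59722222

0.59722222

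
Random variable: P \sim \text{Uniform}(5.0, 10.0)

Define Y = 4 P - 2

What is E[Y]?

For Y = 4P - 2:
E[Y] = 4 * E[P] - 2
E[P] = (5 + 10)/2 = 7.5
E[Y] = 4 * 7.5 - 2 = 28

28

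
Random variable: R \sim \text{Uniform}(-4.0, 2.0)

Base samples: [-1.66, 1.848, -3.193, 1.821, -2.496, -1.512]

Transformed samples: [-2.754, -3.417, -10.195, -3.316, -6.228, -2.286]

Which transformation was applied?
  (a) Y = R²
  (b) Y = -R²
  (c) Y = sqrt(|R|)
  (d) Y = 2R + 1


Checking option (b) Y = -R²:
  R = -1.66 -> Y = -2.754 ✓
  R = 1.848 -> Y = -3.417 ✓
  R = -3.193 -> Y = -10.195 ✓
All samples match this transformation.

(b) -R²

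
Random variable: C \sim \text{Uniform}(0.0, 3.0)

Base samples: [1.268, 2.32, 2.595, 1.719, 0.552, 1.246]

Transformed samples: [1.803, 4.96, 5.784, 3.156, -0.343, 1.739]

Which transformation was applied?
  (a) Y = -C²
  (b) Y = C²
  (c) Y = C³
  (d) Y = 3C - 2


Checking option (d) Y = 3C - 2:
  C = 1.268 -> Y = 1.803 ✓
  C = 2.32 -> Y = 4.96 ✓
  C = 2.595 -> Y = 5.784 ✓
All samples match this transformation.

(d) 3C - 2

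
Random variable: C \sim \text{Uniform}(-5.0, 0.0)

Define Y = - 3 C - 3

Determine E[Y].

For Y = -3C - 3:
E[Y] = -3 * E[C] - 3
E[C] = (-5 + 0)/2 = -2.5
E[Y] = -3 * (-2.5) - 3 = 4.5

4.5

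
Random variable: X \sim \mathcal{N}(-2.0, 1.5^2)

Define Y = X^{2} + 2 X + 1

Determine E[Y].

E[Y] = 1*E[X²] + 2*E[X] + 1
E[X] = -2
E[X²] = Var(X) + (E[X])² = 2.25 + 4 = 6.25
E[Y] = 1*6.25 + 2*(-2) + 1 = 3.25

3.25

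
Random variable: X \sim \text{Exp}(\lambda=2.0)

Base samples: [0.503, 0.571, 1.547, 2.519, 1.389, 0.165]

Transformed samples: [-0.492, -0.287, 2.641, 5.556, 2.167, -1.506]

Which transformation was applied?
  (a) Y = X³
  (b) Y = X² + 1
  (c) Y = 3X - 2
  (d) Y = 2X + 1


Checking option (c) Y = 3X - 2:
  X = 0.503 -> Y = -0.492 ✓
  X = 0.571 -> Y = -0.287 ✓
  X = 1.547 -> Y = 2.641 ✓
All samples match this transformation.

(c) 3X - 2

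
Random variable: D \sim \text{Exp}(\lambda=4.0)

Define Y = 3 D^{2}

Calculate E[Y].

E[Y] = 3*E[D²]
E[D] = 0.25
E[D²] = Var(D) + (E[D])² = 0.0625 + 0.0625 = 0.125
E[Y] = 3*0.125 = 0.375

0.375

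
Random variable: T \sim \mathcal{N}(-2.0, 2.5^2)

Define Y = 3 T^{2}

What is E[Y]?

E[Y] = 3*E[T²]
E[T] = -2
E[T²] = Var(T) + (E[T])² = 6.25 + 4 = 10.25
E[Y] = 3*10.25 = 30.75

30.75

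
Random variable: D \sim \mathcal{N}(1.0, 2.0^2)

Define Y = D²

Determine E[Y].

E[D²] = Var(D) + (E[D])² = 4 + 1 = 5

5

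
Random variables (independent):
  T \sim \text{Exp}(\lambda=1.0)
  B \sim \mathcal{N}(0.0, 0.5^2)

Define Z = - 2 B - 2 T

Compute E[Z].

E[Z] = -2*E[T] - 2*E[B]
E[T] = 1
E[B] = 0
E[Z] = -2*1 - 2*0 = -2

-2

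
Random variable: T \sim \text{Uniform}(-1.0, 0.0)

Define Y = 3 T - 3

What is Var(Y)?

For Y = aT + b: Var(Y) = a² * Var(T)
Var(T) = (0 + 1)^2/12 = 0.083333333
Var(Y) = 3² * 0.083333333 = 9 * 0.083333333 = 0.75

0.75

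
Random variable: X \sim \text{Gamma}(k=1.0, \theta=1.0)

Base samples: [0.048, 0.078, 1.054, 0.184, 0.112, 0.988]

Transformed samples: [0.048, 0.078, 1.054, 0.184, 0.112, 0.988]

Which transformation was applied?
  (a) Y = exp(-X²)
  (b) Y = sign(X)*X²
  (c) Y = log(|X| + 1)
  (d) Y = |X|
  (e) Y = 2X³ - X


Checking option (d) Y = |X|:
  X = 0.048 -> Y = 0.048 ✓
  X = 0.078 -> Y = 0.078 ✓
  X = 1.054 -> Y = 1.054 ✓
All samples match this transformation.

(d) |X|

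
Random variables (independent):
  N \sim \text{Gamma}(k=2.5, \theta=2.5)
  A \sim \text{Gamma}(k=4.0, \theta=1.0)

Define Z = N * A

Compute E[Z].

For independent RVs: E[XY] = E[X]*E[Y]
E[N] = 6.25
E[A] = 4
E[Z] = 6.25 * 4 = 25

25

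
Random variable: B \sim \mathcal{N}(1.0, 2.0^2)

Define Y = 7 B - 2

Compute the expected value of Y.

For Y = 7B - 2:
E[Y] = 7 * E[B] - 2
E[B] = 1.0 = 1
E[Y] = 7 * 1 - 2 = 5

5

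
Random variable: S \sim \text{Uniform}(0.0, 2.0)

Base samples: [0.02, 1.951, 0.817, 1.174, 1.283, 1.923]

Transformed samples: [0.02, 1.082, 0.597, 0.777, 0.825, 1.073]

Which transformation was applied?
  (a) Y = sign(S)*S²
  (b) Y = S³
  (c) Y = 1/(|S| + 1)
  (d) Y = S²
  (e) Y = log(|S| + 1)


Checking option (e) Y = log(|S| + 1):
  S = 0.02 -> Y = 0.02 ✓
  S = 1.951 -> Y = 1.082 ✓
  S = 0.817 -> Y = 0.597 ✓
All samples match this transformation.

(e) log(|S| + 1)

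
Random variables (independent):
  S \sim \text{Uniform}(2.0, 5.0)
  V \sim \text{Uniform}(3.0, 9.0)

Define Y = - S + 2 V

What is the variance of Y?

For independent RVs: Var(aX + bY) = a²Var(X) + b²Var(Y)
Var(S) = 0.75
Var(V) = 3
Var(Y) = (-1)²*0.75 + 2²*3
= 1*0.75 + 4*3 = 12.75

12.75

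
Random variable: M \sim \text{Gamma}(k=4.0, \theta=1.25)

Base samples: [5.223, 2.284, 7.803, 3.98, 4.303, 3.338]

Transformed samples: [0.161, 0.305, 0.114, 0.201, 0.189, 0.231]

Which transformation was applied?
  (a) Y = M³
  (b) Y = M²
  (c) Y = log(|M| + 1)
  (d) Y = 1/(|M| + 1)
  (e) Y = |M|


Checking option (d) Y = 1/(|M| + 1):
  M = 5.223 -> Y = 0.161 ✓
  M = 2.284 -> Y = 0.305 ✓
  M = 7.803 -> Y = 0.114 ✓
All samples match this transformation.

(d) 1/(|M| + 1)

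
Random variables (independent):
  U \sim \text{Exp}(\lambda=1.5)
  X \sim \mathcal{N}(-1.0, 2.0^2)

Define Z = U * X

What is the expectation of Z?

For independent RVs: E[XY] = E[X]*E[Y]
E[U] = 0.66666667
E[X] = -1
E[Z] = 0.66666667 * (-1) = -0.66666667

-0.66666667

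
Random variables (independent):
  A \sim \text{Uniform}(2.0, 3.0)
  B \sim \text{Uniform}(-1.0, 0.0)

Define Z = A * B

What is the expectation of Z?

For independent RVs: E[XY] = E[X]*E[Y]
E[A] = 2.5
E[B] = -0.5
E[Z] = 2.5 * (-0.5) = -1.25

-1.25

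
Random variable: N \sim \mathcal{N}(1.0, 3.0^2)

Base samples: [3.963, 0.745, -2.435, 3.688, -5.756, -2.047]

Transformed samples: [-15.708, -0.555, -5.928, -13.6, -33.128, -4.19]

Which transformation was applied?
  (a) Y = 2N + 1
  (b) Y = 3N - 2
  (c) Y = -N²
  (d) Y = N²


Checking option (c) Y = -N²:
  N = 3.963 -> Y = -15.708 ✓
  N = 0.745 -> Y = -0.555 ✓
  N = -2.435 -> Y = -5.928 ✓
All samples match this transformation.

(c) -N²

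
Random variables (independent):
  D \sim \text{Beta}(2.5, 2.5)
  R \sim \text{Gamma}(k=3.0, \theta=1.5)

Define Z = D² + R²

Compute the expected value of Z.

E[Z] = E[D²] + E[R²]
E[D²] = Var(D) + E[D]² = 0.041666667 + 0.25 = 0.29166667
E[R²] = Var(R) + E[R]² = 6.75 + 20.25 = 27
E[Z] = 0.29166667 + 27 = 27.291667

27.291667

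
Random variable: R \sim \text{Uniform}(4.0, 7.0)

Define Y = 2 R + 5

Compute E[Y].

For Y = 2R + 5:
E[Y] = 2 * E[R] + 5
E[R] = (4 + 7)/2 = 5.5
E[Y] = 2 * 5.5 + 5 = 16

16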